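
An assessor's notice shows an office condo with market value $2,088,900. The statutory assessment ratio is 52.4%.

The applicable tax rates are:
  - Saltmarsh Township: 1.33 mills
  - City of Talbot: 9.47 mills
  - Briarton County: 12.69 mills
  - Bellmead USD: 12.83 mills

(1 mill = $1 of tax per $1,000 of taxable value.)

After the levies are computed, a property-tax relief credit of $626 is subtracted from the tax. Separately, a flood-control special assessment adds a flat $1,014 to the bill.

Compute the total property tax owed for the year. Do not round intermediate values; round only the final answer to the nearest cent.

$40,143.28

Assessed value = $2,088,900 × 0.524 = $1,094,583.6
Saltmarsh Township: $1,094,583.6 × 0.00133 = $1,455.796188
City of Talbot: $1,094,583.6 × 0.00947 = $10,365.706692
Briarton County: $1,094,583.6 × 0.01269 = $13,890.265884
Bellmead USD: $1,094,583.6 × 0.01283 = $14,043.507588
Levies subtotal = $39,755.276352
After credit = $39,755.276352 − $626 = $39,129.276352
Total = $39,129.276352 + $1,014 = $40,143.276352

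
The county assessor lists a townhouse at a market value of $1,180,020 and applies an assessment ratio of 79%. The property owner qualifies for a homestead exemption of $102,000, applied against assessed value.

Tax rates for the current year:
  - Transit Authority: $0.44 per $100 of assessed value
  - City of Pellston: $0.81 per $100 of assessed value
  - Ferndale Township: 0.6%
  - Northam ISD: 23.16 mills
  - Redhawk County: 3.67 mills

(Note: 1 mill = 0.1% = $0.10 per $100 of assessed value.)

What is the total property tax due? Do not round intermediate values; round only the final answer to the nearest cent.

Assessed value = $1,180,020 × 0.79 = $932,215.8
Taxable value = $932,215.8 − $102,000 = $830,215.8
Transit Authority: $830,215.8 × 0.0044 = $3,652.94952
City of Pellston: $830,215.8 × 0.0081 = $6,724.74798
Ferndale Township: $830,215.8 × 0.006 = $4,981.2948
Northam ISD: $830,215.8 × 0.02316 = $19,227.797928
Redhawk County: $830,215.8 × 0.00367 = $3,046.891986
Total = $37,633.682214

$37,633.68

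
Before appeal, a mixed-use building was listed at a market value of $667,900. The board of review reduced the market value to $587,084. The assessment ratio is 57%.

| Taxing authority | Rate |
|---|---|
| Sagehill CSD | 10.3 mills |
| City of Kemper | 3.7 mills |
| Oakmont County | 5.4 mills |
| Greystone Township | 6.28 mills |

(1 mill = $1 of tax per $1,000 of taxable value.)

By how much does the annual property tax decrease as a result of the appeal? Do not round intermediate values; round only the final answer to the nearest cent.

$1,182.95

Old assessed value = $667,900 × 0.57 = $380,703
New assessed value = $587,084 × 0.57 = $334,637.88
Combined rate = 0.0103 + 0.0037 + 0.0054 + 0.00628 = 0.02568
Old tax = $380,703 × 0.02568 = $9,776.45304
New tax = $334,637.88 × 0.02568 = $8,593.5007584
Reduction = $9,776.45304 − $8,593.5007584 = $1,182.9522816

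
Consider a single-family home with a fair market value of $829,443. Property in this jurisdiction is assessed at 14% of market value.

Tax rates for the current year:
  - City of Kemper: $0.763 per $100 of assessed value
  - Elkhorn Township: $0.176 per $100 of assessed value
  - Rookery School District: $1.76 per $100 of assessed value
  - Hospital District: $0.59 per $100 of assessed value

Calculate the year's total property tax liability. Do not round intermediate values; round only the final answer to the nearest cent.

$3,819.25

Assessed value = $829,443 × 0.14 = $116,122.02
City of Kemper: $116,122.02 × 0.00763 = $886.0110126
Elkhorn Township: $116,122.02 × 0.00176 = $204.3747552
Rookery School District: $116,122.02 × 0.0176 = $2,043.747552
Hospital District: $116,122.02 × 0.0059 = $685.119918
Total = $886.0110126 + $204.3747552 + $2,043.747552 + $685.119918 = $3,819.2532378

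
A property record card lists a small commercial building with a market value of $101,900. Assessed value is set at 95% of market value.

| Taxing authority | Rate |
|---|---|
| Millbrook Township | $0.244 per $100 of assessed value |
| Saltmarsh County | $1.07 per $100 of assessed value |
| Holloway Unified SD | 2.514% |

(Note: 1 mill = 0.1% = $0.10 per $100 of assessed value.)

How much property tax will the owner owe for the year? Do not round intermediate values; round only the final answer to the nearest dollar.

Assessed value = $101,900 × 0.95 = $96,805
Millbrook Township: $96,805 × 0.00244 = $236.2042
Saltmarsh County: $96,805 × 0.0107 = $1,035.8135
Holloway Unified SD: $96,805 × 0.02514 = $2,433.6777
Total = $3,705.6954

$3,706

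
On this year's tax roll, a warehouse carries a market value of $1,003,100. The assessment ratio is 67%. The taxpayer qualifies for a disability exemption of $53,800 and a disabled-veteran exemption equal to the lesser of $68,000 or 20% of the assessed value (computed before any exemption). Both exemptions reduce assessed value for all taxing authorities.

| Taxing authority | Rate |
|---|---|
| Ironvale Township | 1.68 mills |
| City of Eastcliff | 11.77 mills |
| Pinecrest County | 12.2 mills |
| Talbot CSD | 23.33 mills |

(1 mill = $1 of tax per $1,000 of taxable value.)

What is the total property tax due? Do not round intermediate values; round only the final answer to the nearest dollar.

$26,953

Assessed value = $1,003,100 × 0.67 = $672,077
Disabled-veteran exemption = min($68,000, 20% × $672,077) = min($68,000, $134,415.4) = $68,000 (dollar cap binds)
Taxable value = $672,077 − $53,800 − $68,000 = $550,277
Ironvale Township: $550,277 × 0.00168 = $924.46536
City of Eastcliff: $550,277 × 0.01177 = $6,476.76029
Pinecrest County: $550,277 × 0.0122 = $6,713.3794
Talbot CSD: $550,277 × 0.02333 = $12,837.96241
Total = $26,952.56746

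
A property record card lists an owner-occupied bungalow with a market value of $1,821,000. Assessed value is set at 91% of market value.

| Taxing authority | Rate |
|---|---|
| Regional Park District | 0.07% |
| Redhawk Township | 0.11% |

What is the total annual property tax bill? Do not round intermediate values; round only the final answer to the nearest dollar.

Assessed value = $1,821,000 × 0.91 = $1,657,110
Regional Park District: $1,657,110 × 0.0007 = $1,159.977
Redhawk Township: $1,657,110 × 0.0011 = $1,822.821
Total = $1,159.977 + $1,822.821 = $2,982.798

$2,983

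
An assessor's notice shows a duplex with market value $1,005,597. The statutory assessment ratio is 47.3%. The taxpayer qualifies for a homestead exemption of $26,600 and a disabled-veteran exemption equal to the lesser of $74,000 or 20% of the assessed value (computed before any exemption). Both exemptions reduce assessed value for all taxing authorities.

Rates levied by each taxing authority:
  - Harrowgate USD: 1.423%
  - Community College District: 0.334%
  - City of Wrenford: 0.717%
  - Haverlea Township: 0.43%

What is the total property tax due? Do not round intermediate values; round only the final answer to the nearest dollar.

$10,891

Assessed value = $1,005,597 × 0.473 = $475,647.381
Disabled-veteran exemption = min($74,000, 20% × $475,647.381) = min($74,000, $95,129.4762) = $74,000 (dollar cap binds)
Taxable value = $475,647.381 − $26,600 − $74,000 = $375,047.381
Harrowgate USD: $375,047.381 × 0.01423 = $5,336.92423163
Community College District: $375,047.381 × 0.00334 = $1,252.65825254
City of Wrenford: $375,047.381 × 0.00717 = $2,689.08972177
Haverlea Township: $375,047.381 × 0.0043 = $1,612.7037383
Total = $10,891.37594424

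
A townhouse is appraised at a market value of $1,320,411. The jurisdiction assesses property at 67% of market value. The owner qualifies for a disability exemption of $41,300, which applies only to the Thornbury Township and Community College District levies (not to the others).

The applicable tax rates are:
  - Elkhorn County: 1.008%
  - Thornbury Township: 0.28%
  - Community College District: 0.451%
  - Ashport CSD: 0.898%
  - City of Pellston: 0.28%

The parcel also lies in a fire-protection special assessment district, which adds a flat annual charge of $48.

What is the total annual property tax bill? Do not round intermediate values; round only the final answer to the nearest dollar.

$25,552

Assessed value = $1,320,411 × 0.67 = $884,675.37
Elkhorn County: $884,675.37 × 0.01008 = $8,917.5277296
Thornbury Township: ($884,675.37 − $41,300) × 0.0028 = $843,375.37 × 0.0028 = $2,361.451036
Community College District: ($884,675.37 − $41,300) × 0.00451 = $843,375.37 × 0.00451 = $3,803.6229187
Ashport CSD: $884,675.37 × 0.00898 = $7,944.3848226
City of Pellston: $884,675.37 × 0.0028 = $2,477.091036
Levies subtotal = $25,504.0775429
Total = $25,504.0775429 + $48 = $25,552.0775429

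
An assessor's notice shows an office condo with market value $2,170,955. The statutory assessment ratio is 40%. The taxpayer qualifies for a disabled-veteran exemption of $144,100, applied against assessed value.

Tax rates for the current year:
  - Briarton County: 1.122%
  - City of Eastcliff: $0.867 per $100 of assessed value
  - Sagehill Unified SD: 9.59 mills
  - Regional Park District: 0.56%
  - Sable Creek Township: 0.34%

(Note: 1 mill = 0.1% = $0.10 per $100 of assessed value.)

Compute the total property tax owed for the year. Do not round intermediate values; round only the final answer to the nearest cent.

Assessed value = $2,170,955 × 0.4 = $868,382
Taxable value = $868,382 − $144,100 = $724,282
Briarton County: $724,282 × 0.01122 = $8,126.44404
City of Eastcliff: $724,282 × 0.00867 = $6,279.52494
Sagehill Unified SD: $724,282 × 0.00959 = $6,945.86438
Regional Park District: $724,282 × 0.0056 = $4,055.9792
Sable Creek Township: $724,282 × 0.0034 = $2,462.5588
Total = $27,870.37136

$27,870.37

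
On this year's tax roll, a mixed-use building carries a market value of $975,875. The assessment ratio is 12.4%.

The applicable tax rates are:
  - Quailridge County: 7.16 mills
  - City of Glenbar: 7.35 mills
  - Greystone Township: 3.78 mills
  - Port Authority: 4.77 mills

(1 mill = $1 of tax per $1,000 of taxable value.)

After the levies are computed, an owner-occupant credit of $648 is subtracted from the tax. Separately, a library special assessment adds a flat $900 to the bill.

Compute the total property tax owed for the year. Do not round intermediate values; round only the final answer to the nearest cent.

$3,042.46

Assessed value = $975,875 × 0.124 = $121,008.5
Quailridge County: $121,008.5 × 0.00716 = $866.42086
City of Glenbar: $121,008.5 × 0.00735 = $889.412475
Greystone Township: $121,008.5 × 0.00378 = $457.41213
Port Authority: $121,008.5 × 0.00477 = $577.210545
Levies subtotal = $2,790.45601
After credit = $2,790.45601 − $648 = $2,142.45601
Total = $2,142.45601 + $900 = $3,042.45601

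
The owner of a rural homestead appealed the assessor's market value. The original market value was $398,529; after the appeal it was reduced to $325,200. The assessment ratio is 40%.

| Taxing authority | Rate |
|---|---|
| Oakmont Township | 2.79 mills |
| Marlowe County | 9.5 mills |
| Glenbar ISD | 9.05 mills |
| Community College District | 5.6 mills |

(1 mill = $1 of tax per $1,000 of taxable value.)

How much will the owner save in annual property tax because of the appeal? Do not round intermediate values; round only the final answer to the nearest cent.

$790.19

Old assessed value = $398,529 × 0.4 = $159,411.6
New assessed value = $325,200 × 0.4 = $130,080
Combined rate = 0.00279 + 0.0095 + 0.00905 + 0.0056 = 0.02694
Old tax = $159,411.6 × 0.02694 = $4,294.548504
New tax = $130,080 × 0.02694 = $3,504.3552
Reduction = $4,294.548504 − $3,504.3552 = $790.193304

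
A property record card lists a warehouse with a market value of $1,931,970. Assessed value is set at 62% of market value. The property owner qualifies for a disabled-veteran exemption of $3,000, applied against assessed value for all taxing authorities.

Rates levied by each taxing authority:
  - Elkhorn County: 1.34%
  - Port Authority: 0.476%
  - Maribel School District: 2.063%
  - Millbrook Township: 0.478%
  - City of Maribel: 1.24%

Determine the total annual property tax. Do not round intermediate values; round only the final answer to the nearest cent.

Assessed value = $1,931,970 × 0.62 = $1,197,821.4
Taxable value = $1,197,821.4 − $3,000 = $1,194,821.4
Elkhorn County: $1,194,821.4 × 0.0134 = $16,010.60676
Port Authority: $1,194,821.4 × 0.00476 = $5,687.349864
Maribel School District: $1,194,821.4 × 0.02063 = $24,649.165482
Millbrook Township: $1,194,821.4 × 0.00478 = $5,711.246292
City of Maribel: $1,194,821.4 × 0.0124 = $14,815.78536
Total = $16,010.60676 + $5,687.349864 + $24,649.165482 + $5,711.246292 + $14,815.78536 = $66,874.153758

$66,874.15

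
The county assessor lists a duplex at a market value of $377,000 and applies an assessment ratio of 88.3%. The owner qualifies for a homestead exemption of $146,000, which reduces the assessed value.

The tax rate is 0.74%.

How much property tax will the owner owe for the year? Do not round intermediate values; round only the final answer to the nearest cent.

$1,382.99

Assessed value = $377,000 × 0.883 = $332,891
Taxable value = $332,891 − $146,000 = $186,891
Tax = $186,891 × 0.0074 = $1,382.9934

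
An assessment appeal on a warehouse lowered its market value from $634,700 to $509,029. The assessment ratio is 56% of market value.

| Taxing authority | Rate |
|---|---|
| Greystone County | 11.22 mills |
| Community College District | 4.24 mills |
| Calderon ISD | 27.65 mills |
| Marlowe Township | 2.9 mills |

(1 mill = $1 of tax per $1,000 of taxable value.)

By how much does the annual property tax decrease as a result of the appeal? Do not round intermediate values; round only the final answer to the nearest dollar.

$3,238

Old assessed value = $634,700 × 0.56 = $355,432
New assessed value = $509,029 × 0.56 = $285,056.24
Combined rate = 0.01122 + 0.00424 + 0.02765 + 0.0029 = 0.04601
Old tax = $355,432 × 0.04601 = $16,353.42632
New tax = $285,056.24 × 0.04601 = $13,115.4376024
Reduction = $16,353.42632 − $13,115.4376024 = $3,237.9887176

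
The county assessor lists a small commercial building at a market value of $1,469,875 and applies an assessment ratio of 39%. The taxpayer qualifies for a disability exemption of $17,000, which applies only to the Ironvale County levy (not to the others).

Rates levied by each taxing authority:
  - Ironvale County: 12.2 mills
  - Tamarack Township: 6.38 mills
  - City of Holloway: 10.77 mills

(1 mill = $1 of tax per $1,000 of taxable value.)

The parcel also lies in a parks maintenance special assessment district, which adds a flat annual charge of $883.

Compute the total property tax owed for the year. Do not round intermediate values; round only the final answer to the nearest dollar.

Assessed value = $1,469,875 × 0.39 = $573,251.25
Ironvale County: ($573,251.25 − $17,000) × 0.0122 = $556,251.25 × 0.0122 = $6,786.26525
Tamarack Township: $573,251.25 × 0.00638 = $3,657.342975
City of Holloway: $573,251.25 × 0.01077 = $6,173.9159625
Levies subtotal = $16,617.5241875
Total = $16,617.5241875 + $883 = $17,500.5241875

$17,501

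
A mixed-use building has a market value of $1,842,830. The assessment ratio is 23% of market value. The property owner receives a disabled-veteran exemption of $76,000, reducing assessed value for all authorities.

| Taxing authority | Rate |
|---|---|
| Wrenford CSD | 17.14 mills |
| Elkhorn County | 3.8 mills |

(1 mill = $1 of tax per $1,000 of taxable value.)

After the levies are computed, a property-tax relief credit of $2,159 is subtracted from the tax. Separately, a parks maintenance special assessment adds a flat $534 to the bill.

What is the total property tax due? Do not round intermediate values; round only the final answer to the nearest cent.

Assessed value = $1,842,830 × 0.23 = $423,850.9
Taxable value = $423,850.9 − $76,000 = $347,850.9
Wrenford CSD: $347,850.9 × 0.01714 = $5,962.164426
Elkhorn County: $347,850.9 × 0.0038 = $1,321.83342
Levies subtotal = $7,283.997846
After credit = $7,283.997846 − $2,159 = $5,124.997846
Total = $5,124.997846 + $534 = $5,658.997846

$5,659.00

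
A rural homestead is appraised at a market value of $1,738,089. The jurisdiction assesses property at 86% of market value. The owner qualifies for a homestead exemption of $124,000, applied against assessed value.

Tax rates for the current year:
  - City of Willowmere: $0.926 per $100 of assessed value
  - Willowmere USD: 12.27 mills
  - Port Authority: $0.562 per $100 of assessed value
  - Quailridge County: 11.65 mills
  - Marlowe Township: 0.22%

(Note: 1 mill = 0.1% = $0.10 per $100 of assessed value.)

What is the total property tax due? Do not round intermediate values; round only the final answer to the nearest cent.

$56,201.02

Assessed value = $1,738,089 × 0.86 = $1,494,756.54
Taxable value = $1,494,756.54 − $124,000 = $1,370,756.54
City of Willowmere: $1,370,756.54 × 0.00926 = $12,693.2055604
Willowmere USD: $1,370,756.54 × 0.01227 = $16,819.1827458
Port Authority: $1,370,756.54 × 0.00562 = $7,703.6517548
Quailridge County: $1,370,756.54 × 0.01165 = $15,969.313691
Marlowe Township: $1,370,756.54 × 0.0022 = $3,015.664388
Total = $56,201.01814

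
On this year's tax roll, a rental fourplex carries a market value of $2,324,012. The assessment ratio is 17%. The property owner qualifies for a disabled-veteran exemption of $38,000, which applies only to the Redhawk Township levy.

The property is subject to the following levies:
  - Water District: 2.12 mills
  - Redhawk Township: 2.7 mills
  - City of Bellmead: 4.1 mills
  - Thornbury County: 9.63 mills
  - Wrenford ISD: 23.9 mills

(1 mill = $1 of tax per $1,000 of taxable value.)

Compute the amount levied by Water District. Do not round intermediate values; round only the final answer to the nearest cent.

$837.57

Assessed value = $2,324,012 × 0.17 = $395,082.04
Water District taxable value = $395,082.04 (exemption does not apply)
Water District levy = $395,082.04 × 0.00212 = $837.5739248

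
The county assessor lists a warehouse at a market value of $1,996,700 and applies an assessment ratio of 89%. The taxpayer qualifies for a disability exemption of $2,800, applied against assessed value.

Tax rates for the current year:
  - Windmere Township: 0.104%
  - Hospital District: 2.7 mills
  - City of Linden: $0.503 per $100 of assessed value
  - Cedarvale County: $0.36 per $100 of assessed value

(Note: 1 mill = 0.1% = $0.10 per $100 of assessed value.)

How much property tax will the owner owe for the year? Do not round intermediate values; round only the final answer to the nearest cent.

Assessed value = $1,996,700 × 0.89 = $1,777,063
Taxable value = $1,777,063 − $2,800 = $1,774,263
Windmere Township: $1,774,263 × 0.00104 = $1,845.23352
Hospital District: $1,774,263 × 0.0027 = $4,790.5101
City of Linden: $1,774,263 × 0.00503 = $8,924.54289
Cedarvale County: $1,774,263 × 0.0036 = $6,387.3468
Total = $21,947.63331

$21,947.63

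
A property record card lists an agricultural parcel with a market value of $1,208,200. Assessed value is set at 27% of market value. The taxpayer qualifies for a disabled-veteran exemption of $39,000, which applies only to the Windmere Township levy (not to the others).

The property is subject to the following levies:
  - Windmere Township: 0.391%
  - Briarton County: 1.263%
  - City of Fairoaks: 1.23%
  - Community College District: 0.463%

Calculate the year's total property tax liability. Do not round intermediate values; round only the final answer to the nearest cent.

$10,765.89

Assessed value = $1,208,200 × 0.27 = $326,214
Windmere Township: ($326,214 − $39,000) × 0.00391 = $287,214 × 0.00391 = $1,123.00674
Briarton County: $326,214 × 0.01263 = $4,120.08282
City of Fairoaks: $326,214 × 0.0123 = $4,012.4322
Community College District: $326,214 × 0.00463 = $1,510.37082
Total = $10,765.89258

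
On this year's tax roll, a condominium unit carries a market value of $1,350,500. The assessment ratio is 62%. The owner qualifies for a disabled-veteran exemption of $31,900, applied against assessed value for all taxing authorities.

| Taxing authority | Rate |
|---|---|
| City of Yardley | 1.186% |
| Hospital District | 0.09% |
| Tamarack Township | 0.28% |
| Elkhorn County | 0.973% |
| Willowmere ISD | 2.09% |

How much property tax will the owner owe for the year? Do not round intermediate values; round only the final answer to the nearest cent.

$37,201.89

Assessed value = $1,350,500 × 0.62 = $837,310
Taxable value = $837,310 − $31,900 = $805,410
City of Yardley: $805,410 × 0.01186 = $9,552.1626
Hospital District: $805,410 × 0.0009 = $724.869
Tamarack Township: $805,410 × 0.0028 = $2,255.148
Elkhorn County: $805,410 × 0.00973 = $7,836.6393
Willowmere ISD: $805,410 × 0.0209 = $16,833.069
Total = $9,552.1626 + $724.869 + $2,255.148 + $7,836.6393 + $16,833.069 = $37,201.8879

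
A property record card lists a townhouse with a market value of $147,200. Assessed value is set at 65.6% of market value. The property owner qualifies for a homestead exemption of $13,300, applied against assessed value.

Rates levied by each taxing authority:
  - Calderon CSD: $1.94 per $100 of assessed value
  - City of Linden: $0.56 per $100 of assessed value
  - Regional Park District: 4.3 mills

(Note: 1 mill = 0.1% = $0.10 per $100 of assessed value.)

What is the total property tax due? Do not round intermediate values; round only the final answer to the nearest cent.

Assessed value = $147,200 × 0.656 = $96,563.2
Taxable value = $96,563.2 − $13,300 = $83,263.2
Calderon CSD: $83,263.2 × 0.0194 = $1,615.30608
City of Linden: $83,263.2 × 0.0056 = $466.27392
Regional Park District: $83,263.2 × 0.0043 = $358.03176
Total = $2,439.61176

$2,439.61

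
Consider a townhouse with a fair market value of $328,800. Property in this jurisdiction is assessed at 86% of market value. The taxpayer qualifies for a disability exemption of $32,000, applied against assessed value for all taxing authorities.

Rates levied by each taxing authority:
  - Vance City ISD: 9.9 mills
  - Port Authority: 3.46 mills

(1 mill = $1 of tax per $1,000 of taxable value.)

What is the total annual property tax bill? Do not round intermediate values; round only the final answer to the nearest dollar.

Assessed value = $328,800 × 0.86 = $282,768
Taxable value = $282,768 − $32,000 = $250,768
Vance City ISD: $250,768 × 0.0099 = $2,482.6032
Port Authority: $250,768 × 0.00346 = $867.65728
Total = $2,482.6032 + $867.65728 = $3,350.26048

$3,350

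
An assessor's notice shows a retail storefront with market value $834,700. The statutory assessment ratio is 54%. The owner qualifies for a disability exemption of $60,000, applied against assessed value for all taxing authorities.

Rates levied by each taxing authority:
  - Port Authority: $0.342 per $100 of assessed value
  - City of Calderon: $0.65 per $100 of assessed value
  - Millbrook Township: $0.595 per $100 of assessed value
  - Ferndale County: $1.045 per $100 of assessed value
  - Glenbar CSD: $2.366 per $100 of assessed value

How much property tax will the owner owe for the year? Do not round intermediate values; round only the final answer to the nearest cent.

$19,529.09

Assessed value = $834,700 × 0.54 = $450,738
Taxable value = $450,738 − $60,000 = $390,738
Port Authority: $390,738 × 0.00342 = $1,336.32396
City of Calderon: $390,738 × 0.0065 = $2,539.797
Millbrook Township: $390,738 × 0.00595 = $2,324.8911
Ferndale County: $390,738 × 0.01045 = $4,083.2121
Glenbar CSD: $390,738 × 0.02366 = $9,244.86108
Total = $1,336.32396 + $2,539.797 + $2,324.8911 + $4,083.2121 + $9,244.86108 = $19,529.08524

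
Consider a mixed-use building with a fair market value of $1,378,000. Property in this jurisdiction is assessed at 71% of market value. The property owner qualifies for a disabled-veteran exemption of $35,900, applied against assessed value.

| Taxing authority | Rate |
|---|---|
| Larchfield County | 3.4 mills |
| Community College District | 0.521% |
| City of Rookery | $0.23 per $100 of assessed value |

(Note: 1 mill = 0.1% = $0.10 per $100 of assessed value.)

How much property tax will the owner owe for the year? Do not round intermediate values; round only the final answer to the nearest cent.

Assessed value = $1,378,000 × 0.71 = $978,380
Taxable value = $978,380 − $35,900 = $942,480
Larchfield County: $942,480 × 0.0034 = $3,204.432
Community College District: $942,480 × 0.00521 = $4,910.3208
City of Rookery: $942,480 × 0.0023 = $2,167.704
Total = $10,282.4568

$10,282.46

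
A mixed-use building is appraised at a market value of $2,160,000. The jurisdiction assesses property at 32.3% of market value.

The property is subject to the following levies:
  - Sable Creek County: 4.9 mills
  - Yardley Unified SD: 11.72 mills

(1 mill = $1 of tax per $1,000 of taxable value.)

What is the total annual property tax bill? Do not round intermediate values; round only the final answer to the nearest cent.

$11,595.44

Assessed value = $2,160,000 × 0.323 = $697,680
Sable Creek County: $697,680 × 0.0049 = $3,418.632
Yardley Unified SD: $697,680 × 0.01172 = $8,176.8096
Total = $3,418.632 + $8,176.8096 = $11,595.4416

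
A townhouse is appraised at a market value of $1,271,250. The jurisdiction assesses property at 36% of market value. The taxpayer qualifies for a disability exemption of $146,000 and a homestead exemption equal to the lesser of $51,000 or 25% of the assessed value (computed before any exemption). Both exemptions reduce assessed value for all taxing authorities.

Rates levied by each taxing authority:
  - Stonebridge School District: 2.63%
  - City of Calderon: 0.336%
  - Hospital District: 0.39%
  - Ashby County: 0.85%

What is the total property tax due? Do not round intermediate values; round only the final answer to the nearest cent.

Assessed value = $1,271,250 × 0.36 = $457,650
Homestead exemption = min($51,000, 25% × $457,650) = min($51,000, $114,412.5) = $51,000 (dollar cap binds)
Taxable value = $457,650 − $146,000 − $51,000 = $260,650
Stonebridge School District: $260,650 × 0.0263 = $6,855.095
City of Calderon: $260,650 × 0.00336 = $875.784
Hospital District: $260,650 × 0.0039 = $1,016.535
Ashby County: $260,650 × 0.0085 = $2,215.525
Total = $10,962.939

$10,962.94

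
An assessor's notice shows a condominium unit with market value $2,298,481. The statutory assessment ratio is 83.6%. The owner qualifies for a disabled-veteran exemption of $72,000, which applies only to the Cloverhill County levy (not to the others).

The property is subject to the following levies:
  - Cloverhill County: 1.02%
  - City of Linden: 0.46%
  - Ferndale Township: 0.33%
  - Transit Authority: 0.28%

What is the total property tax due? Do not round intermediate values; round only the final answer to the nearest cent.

$39,425.58

Assessed value = $2,298,481 × 0.836 = $1,921,530.116
Cloverhill County: ($1,921,530.116 − $72,000) × 0.0102 = $1,849,530.116 × 0.0102 = $18,865.2071832
City of Linden: $1,921,530.116 × 0.0046 = $8,839.0385336
Ferndale Township: $1,921,530.116 × 0.0033 = $6,341.0493828
Transit Authority: $1,921,530.116 × 0.0028 = $5,380.2843248
Total = $39,425.5794244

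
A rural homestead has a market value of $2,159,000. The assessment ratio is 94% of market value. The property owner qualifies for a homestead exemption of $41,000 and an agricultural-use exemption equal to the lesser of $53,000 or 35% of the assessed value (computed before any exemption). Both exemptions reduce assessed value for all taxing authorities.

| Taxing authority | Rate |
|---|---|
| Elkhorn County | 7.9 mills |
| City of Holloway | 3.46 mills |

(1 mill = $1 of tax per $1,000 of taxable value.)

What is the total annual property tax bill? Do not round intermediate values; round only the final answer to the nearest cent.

$21,986.83

Assessed value = $2,159,000 × 0.94 = $2,029,460
Agricultural-use exemption = min($53,000, 35% × $2,029,460) = min($53,000, $710,311) = $53,000 (dollar cap binds)
Taxable value = $2,029,460 − $41,000 − $53,000 = $1,935,460
Elkhorn County: $1,935,460 × 0.0079 = $15,290.134
City of Holloway: $1,935,460 × 0.00346 = $6,696.6916
Total = $21,986.8256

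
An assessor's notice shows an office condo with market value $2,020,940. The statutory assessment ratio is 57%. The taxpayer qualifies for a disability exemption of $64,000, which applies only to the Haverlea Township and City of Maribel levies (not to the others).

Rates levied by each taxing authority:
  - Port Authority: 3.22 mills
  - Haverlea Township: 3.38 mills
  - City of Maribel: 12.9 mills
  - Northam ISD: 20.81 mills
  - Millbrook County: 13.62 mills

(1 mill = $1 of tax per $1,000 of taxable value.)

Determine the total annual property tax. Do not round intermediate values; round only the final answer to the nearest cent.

$61,081.98

Assessed value = $2,020,940 × 0.57 = $1,151,935.8
Port Authority: $1,151,935.8 × 0.00322 = $3,709.233276
Haverlea Township: ($1,151,935.8 − $64,000) × 0.00338 = $1,087,935.8 × 0.00338 = $3,677.223004
City of Maribel: ($1,151,935.8 − $64,000) × 0.0129 = $1,087,935.8 × 0.0129 = $14,034.37182
Northam ISD: $1,151,935.8 × 0.02081 = $23,971.783998
Millbrook County: $1,151,935.8 × 0.01362 = $15,689.365596
Total = $61,081.977694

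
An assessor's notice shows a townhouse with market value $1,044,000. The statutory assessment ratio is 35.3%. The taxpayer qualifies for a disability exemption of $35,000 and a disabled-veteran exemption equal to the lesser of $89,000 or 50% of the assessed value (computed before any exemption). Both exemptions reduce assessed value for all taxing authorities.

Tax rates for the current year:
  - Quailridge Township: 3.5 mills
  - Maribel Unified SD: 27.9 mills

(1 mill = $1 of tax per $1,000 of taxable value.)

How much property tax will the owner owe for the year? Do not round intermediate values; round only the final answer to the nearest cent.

Assessed value = $1,044,000 × 0.353 = $368,532
Disabled-veteran exemption = min($89,000, 50% × $368,532) = min($89,000, $184,266) = $89,000 (dollar cap binds)
Taxable value = $368,532 − $35,000 − $89,000 = $244,532
Quailridge Township: $244,532 × 0.0035 = $855.862
Maribel Unified SD: $244,532 × 0.0279 = $6,822.4428
Total = $7,678.3048

$7,678.30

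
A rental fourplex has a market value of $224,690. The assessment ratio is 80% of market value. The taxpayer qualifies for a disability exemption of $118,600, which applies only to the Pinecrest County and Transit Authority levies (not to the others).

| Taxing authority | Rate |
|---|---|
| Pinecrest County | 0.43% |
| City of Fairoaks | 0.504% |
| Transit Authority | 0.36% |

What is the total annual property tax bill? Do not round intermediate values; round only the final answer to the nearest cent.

Assessed value = $224,690 × 0.8 = $179,752
Pinecrest County: ($179,752 − $118,600) × 0.0043 = $61,152 × 0.0043 = $262.9536
City of Fairoaks: $179,752 × 0.00504 = $905.95008
Transit Authority: ($179,752 − $118,600) × 0.0036 = $61,152 × 0.0036 = $220.1472
Total = $1,389.05088

$1,389.05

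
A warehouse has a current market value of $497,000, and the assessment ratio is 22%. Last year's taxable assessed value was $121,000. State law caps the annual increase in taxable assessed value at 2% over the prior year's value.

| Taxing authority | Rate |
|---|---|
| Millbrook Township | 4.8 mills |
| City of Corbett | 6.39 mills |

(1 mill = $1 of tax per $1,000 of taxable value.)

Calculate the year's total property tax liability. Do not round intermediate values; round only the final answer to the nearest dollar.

Uncapped assessed value = $497,000 × 0.22 = $109,340
Cap limit = $121,000 × 1.02 = $123,420
Taxable assessed value = min($109,340, $123,420) = $109,340 (cap does not bind)
Millbrook Township: $109,340 × 0.0048 = $524.832
City of Corbett: $109,340 × 0.00639 = $698.6826
Total = $1,223.5146

$1,224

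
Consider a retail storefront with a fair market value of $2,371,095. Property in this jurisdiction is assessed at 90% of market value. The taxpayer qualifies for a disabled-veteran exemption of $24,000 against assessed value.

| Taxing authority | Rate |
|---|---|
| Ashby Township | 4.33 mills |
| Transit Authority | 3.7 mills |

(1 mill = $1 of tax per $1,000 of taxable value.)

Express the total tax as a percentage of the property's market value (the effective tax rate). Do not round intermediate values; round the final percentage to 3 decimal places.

0.715%

Assessed value = $2,371,095 × 0.9 = $2,133,985.5
Taxable value = $2,133,985.5 − $24,000 = $2,109,985.5
Ashby Township: $2,109,985.5 × 0.00433 = $9,136.237215
Transit Authority: $2,109,985.5 × 0.0037 = $7,806.94635
Total tax = $16,943.183565
Effective rate = $16,943.183565 ÷ $2,371,095 = 0.715% of market value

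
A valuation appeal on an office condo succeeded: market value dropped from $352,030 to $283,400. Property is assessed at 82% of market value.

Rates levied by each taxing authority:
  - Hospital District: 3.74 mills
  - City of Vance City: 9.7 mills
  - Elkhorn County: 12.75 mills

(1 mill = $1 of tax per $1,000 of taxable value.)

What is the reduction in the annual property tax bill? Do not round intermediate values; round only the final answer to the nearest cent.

Old assessed value = $352,030 × 0.82 = $288,664.6
New assessed value = $283,400 × 0.82 = $232,388
Combined rate = 0.00374 + 0.0097 + 0.01275 = 0.02619
Old tax = $288,664.6 × 0.02619 = $7,560.125874
New tax = $232,388 × 0.02619 = $6,086.24172
Reduction = $7,560.125874 − $6,086.24172 = $1,473.884154

$1,473.88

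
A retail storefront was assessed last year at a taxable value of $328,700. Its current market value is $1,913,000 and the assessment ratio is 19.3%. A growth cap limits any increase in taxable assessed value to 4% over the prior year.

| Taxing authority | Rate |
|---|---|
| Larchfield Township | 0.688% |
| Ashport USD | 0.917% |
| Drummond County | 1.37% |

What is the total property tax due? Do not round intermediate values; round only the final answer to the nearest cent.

Uncapped assessed value = $1,913,000 × 0.193 = $369,209
Cap limit = $328,700 × 1.04 = $341,848
Taxable assessed value = min($369,209, $341,848) = $341,848 (cap binds)
Larchfield Township: $341,848 × 0.00688 = $2,351.91424
Ashport USD: $341,848 × 0.00917 = $3,134.74616
Drummond County: $341,848 × 0.0137 = $4,683.3176
Total = $10,169.978

$10,169.98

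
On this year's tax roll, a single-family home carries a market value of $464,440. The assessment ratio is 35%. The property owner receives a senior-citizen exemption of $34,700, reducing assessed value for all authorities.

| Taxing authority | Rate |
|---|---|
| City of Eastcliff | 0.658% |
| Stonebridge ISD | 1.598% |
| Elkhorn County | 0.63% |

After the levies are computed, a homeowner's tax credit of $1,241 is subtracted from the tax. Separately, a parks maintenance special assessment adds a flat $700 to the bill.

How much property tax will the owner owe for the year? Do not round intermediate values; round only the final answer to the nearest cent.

$3,148.87

Assessed value = $464,440 × 0.35 = $162,554
Taxable value = $162,554 − $34,700 = $127,854
City of Eastcliff: $127,854 × 0.00658 = $841.27932
Stonebridge ISD: $127,854 × 0.01598 = $2,043.10692
Elkhorn County: $127,854 × 0.0063 = $805.4802
Levies subtotal = $3,689.86644
After credit = $3,689.86644 − $1,241 = $2,448.86644
Total = $2,448.86644 + $700 = $3,148.86644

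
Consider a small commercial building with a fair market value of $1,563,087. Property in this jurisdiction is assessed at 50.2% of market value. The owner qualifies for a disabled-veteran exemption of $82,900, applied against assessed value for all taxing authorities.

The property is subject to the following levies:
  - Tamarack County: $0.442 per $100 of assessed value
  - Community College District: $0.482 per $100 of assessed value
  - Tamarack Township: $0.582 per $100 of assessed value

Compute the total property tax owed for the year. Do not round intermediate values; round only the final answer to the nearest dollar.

Assessed value = $1,563,087 × 0.502 = $784,669.674
Taxable value = $784,669.674 − $82,900 = $701,769.674
Tamarack County: $701,769.674 × 0.00442 = $3,101.82195908
Community College District: $701,769.674 × 0.00482 = $3,382.52982868
Tamarack Township: $701,769.674 × 0.00582 = $4,084.29950268
Total = $3,101.82195908 + $3,382.52982868 + $4,084.29950268 = $10,568.65129044

$10,569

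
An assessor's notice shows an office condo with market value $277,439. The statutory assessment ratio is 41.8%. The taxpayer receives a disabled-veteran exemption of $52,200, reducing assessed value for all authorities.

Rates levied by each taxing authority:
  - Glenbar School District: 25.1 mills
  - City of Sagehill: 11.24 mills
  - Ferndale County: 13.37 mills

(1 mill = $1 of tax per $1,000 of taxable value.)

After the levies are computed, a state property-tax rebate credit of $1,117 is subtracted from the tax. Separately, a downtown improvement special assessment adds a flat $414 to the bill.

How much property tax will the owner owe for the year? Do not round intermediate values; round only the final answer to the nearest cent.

$2,466.98

Assessed value = $277,439 × 0.418 = $115,969.502
Taxable value = $115,969.502 − $52,200 = $63,769.502
Glenbar School District: $63,769.502 × 0.0251 = $1,600.6145002
City of Sagehill: $63,769.502 × 0.01124 = $716.76920248
Ferndale County: $63,769.502 × 0.01337 = $852.59824174
Levies subtotal = $3,169.98194442
After credit = $3,169.98194442 − $1,117 = $2,052.98194442
Total = $2,052.98194442 + $414 = $2,466.98194442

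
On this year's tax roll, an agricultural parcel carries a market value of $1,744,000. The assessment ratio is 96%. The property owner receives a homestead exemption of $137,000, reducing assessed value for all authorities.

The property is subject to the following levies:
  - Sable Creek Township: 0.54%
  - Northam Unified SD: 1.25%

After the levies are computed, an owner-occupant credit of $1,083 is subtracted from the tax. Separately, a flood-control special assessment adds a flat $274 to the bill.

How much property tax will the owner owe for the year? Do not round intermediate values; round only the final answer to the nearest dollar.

$26,708

Assessed value = $1,744,000 × 0.96 = $1,674,240
Taxable value = $1,674,240 − $137,000 = $1,537,240
Sable Creek Township: $1,537,240 × 0.0054 = $8,301.096
Northam Unified SD: $1,537,240 × 0.0125 = $19,215.5
Levies subtotal = $27,516.596
After credit = $27,516.596 − $1,083 = $26,433.596
Total = $26,433.596 + $274 = $26,707.596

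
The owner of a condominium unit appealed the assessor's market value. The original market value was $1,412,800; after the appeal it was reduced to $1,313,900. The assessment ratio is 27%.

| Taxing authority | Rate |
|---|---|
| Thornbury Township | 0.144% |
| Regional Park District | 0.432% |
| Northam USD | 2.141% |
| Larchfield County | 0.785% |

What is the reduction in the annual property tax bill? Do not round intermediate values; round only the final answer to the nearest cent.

Old assessed value = $1,412,800 × 0.27 = $381,456
New assessed value = $1,313,900 × 0.27 = $354,753
Combined rate = 0.00144 + 0.00432 + 0.02141 + 0.00785 = 0.03502
Old tax = $381,456 × 0.03502 = $13,358.58912
New tax = $354,753 × 0.03502 = $12,423.45006
Reduction = $13,358.58912 − $12,423.45006 = $935.13906

$935.14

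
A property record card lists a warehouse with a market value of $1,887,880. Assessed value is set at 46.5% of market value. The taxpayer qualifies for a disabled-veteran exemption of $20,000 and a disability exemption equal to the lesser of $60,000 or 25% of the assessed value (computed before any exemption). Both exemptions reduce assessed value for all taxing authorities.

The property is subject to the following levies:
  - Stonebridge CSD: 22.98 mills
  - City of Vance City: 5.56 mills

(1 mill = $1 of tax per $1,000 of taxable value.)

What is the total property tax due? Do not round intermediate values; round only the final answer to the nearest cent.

$22,771.04

Assessed value = $1,887,880 × 0.465 = $877,864.2
Disability exemption = min($60,000, 25% × $877,864.2) = min($60,000, $219,466.05) = $60,000 (dollar cap binds)
Taxable value = $877,864.2 − $20,000 − $60,000 = $797,864.2
Stonebridge CSD: $797,864.2 × 0.02298 = $18,334.919316
City of Vance City: $797,864.2 × 0.00556 = $4,436.124952
Total = $22,771.044268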